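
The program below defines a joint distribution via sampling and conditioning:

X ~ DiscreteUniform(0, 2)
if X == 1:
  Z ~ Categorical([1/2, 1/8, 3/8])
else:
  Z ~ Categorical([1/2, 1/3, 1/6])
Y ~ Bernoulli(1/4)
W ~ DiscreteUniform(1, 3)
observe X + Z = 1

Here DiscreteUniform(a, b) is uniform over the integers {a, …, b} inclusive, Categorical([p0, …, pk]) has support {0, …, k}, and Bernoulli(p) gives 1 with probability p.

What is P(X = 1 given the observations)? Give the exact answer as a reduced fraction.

P(X = 1 | obs) = 3/5

Enumerate traces; 12 have nonzero weight after conditioning:
  (X=0, Z=1, Y=0, W=1) weight 1/36
  (X=0, Z=1, Y=0, W=2) weight 1/36
  (X=0, Z=1, Y=0, W=3) weight 1/36
  (X=0, Z=1, Y=1, W=1) weight 1/108
  (X=0, Z=1, Y=1, W=2) weight 1/108
  (X=0, Z=1, Y=1, W=3) weight 1/108
  (X=1, Z=0, Y=0, W=1) weight 1/24
  (X=1, Z=0, Y=0, W=2) weight 1/24
  … 4 more
Group by X:
  weight(X=0) = 1/9
  weight(X=1) = 1/6
Total weight = 1/9 + 1/6 = 5/18
P(X=0 | obs) = 1/9 / 5/18 = 2/5
P(X=1 | obs) = 1/6 / 5/18 = 3/5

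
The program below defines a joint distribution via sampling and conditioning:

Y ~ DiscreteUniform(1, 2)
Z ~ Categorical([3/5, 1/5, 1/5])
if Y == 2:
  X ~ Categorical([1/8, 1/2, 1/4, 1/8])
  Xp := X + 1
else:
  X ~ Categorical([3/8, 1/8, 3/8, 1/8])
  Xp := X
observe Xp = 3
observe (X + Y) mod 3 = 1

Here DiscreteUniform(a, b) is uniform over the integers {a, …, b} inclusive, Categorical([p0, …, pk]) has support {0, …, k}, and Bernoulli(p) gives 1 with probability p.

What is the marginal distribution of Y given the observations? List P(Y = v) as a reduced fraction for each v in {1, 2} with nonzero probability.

P(Y=1) = 1/3, P(Y=2) = 2/3

Enumerate traces; 6 have nonzero weight after conditioning:
  (Y=1, Z=0, X=3) weight 3/80
  (Y=1, Z=1, X=3) weight 1/80
  (Y=1, Z=2, X=3) weight 1/80
  (Y=2, Z=0, X=2) weight 3/40
  (Y=2, Z=1, X=2) weight 1/40
  (Y=2, Z=2, X=2) weight 1/40
Group by Y:
  weight(Y=1) = 1/16
  weight(Y=2) = 1/8
Total weight = 1/16 + 1/8 = 3/16
P(Y=1 | obs) = 1/16 / 3/16 = 1/3
P(Y=2 | obs) = 1/8 / 3/16 = 2/3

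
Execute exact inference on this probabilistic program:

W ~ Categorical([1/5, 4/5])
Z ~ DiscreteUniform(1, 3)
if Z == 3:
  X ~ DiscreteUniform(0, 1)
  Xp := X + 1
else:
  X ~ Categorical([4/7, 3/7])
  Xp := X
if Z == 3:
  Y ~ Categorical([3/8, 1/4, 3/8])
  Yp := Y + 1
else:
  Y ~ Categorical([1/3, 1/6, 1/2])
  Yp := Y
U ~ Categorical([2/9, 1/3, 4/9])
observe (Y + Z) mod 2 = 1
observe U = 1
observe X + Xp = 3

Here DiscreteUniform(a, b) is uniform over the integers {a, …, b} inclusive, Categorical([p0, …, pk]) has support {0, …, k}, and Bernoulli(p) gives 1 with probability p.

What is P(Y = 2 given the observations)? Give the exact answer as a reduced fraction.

P(Y = 2 | obs) = 1/2

Enumerate traces; 4 have nonzero weight after conditioning:
  (W=0, Z=3, X=1, Y=0, U=1) weight 1/240
  (W=0, Z=3, X=1, Y=2, U=1) weight 1/240
  (W=1, Z=3, X=1, Y=0, U=1) weight 1/60
  (W=1, Z=3, X=1, Y=2, U=1) weight 1/60
Group by Y:
  weight(Y=0) = 1/48
  weight(Y=2) = 1/48
Total weight = 1/48 + 1/48 = 1/24
P(Y=0 | obs) = 1/48 / 1/24 = 1/2
P(Y=2 | obs) = 1/48 / 1/24 = 1/2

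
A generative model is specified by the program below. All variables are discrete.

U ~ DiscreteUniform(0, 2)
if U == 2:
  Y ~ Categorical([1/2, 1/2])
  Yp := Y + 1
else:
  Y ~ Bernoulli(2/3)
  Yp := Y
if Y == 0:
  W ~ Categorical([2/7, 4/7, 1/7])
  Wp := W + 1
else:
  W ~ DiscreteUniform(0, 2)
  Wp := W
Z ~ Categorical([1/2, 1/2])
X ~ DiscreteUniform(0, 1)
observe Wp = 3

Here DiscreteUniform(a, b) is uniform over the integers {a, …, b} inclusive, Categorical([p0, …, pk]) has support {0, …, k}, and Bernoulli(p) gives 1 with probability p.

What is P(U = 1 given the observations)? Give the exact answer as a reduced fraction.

P(U = 1 | obs) = 2/7

Enumerate traces; 12 have nonzero weight after conditioning:
  (U=0, Y=0, W=2, Z=0, X=0) weight 1/252
  (U=0, Y=0, W=2, Z=0, X=1) weight 1/252
  (U=0, Y=0, W=2, Z=1, X=0) weight 1/252
  (U=0, Y=0, W=2, Z=1, X=1) weight 1/252
  (U=1, Y=0, W=2, Z=0, X=0) weight 1/252
  (U=1, Y=0, W=2, Z=0, X=1) weight 1/252
  (U=1, Y=0, W=2, Z=1, X=0) weight 1/252
  (U=1, Y=0, W=2, Z=1, X=1) weight 1/252
  (U=2, Y=0, W=2, Z=0, X=0) weight 1/168
  … 3 more
Group by U:
  weight(U=0) = 1/63
  weight(U=1) = 1/63
  weight(U=2) = 1/42
Total weight = 1/63 + 1/63 + 1/42 = 1/18
P(U=0 | obs) = 1/63 / 1/18 = 2/7
P(U=1 | obs) = 1/63 / 1/18 = 2/7
P(U=2 | obs) = 1/42 / 1/18 = 3/7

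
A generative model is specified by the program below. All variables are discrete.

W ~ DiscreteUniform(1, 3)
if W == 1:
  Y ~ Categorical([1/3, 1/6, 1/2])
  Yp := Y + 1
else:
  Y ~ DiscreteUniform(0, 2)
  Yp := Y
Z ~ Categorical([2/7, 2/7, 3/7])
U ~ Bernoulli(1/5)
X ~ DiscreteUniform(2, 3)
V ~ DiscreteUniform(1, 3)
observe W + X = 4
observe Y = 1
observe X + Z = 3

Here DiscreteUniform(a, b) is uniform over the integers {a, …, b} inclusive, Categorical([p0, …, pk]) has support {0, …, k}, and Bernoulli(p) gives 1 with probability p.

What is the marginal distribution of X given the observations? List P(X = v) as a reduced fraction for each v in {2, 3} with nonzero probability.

Enumerate traces; 12 have nonzero weight after conditioning:
  (W=1, Y=1, Z=0, U=0, X=3, V=1) weight 2/945
  (W=1, Y=1, Z=0, U=0, X=3, V=2) weight 2/945
  (W=1, Y=1, Z=0, U=0, X=3, V=3) weight 2/945
  (W=1, Y=1, Z=0, U=1, X=3, V=1) weight 1/1890
  (W=1, Y=1, Z=0, U=1, X=3, V=2) weight 1/1890
  (W=1, Y=1, Z=0, U=1, X=3, V=3) weight 1/1890
  (W=2, Y=1, Z=1, U=0, X=2, V=1) weight 4/945
  (W=2, Y=1, Z=1, U=0, X=2, V=2) weight 4/945
  … 4 more
Group by X:
  weight(X=2) = 1/63
  weight(X=3) = 1/126
Total weight = 1/63 + 1/126 = 1/42
P(X=2 | obs) = 1/63 / 1/42 = 2/3
P(X=3 | obs) = 1/126 / 1/42 = 1/3

P(X=2) = 2/3, P(X=3) = 1/3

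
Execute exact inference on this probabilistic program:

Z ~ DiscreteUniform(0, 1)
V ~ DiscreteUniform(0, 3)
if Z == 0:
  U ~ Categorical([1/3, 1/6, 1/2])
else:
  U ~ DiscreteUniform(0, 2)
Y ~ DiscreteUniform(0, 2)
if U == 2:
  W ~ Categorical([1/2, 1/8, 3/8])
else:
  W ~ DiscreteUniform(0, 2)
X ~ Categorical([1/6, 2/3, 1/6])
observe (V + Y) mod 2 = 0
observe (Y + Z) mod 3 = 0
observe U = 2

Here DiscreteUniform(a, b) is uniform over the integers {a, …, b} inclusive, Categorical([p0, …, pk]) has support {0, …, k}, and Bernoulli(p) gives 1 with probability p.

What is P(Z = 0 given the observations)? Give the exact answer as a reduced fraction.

P(Z = 0 | obs) = 3/5

Enumerate traces; 36 have nonzero weight after conditioning:
  (Z=0, V=0, U=2, Y=0, W=0, X=0) weight 1/576
  (Z=0, V=0, U=2, Y=0, W=0, X=1) weight 1/144
  (Z=0, V=0, U=2, Y=0, W=0, X=2) weight 1/576
  (Z=0, V=0, U=2, Y=0, W=1, X=0) weight 1/2304
  (Z=0, V=0, U=2, Y=0, W=1, X=1) weight 1/576
  (Z=0, V=0, U=2, Y=0, W=1, X=2) weight 1/2304
  (Z=0, V=0, U=2, Y=0, W=2, X=0) weight 1/768
  (Z=0, V=0, U=2, Y=0, W=2, X=1) weight 1/192
  (Z=1, V=0, U=2, Y=2, W=0, X=0) weight 1/864
  … 27 more
Group by Z:
  weight(Z=0) = 1/24
  weight(Z=1) = 1/36
Total weight = 1/24 + 1/36 = 5/72
P(Z=0 | obs) = 1/24 / 5/72 = 3/5
P(Z=1 | obs) = 1/36 / 5/72 = 2/5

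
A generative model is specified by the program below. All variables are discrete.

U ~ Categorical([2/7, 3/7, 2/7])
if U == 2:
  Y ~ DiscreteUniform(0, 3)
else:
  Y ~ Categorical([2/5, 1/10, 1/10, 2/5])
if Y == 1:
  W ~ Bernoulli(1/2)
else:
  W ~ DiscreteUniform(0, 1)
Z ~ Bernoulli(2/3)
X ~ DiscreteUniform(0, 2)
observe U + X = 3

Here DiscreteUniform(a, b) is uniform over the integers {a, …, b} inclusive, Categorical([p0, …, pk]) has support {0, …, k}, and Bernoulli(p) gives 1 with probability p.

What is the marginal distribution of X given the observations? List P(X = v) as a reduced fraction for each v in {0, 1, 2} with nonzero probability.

Enumerate traces; 32 have nonzero weight after conditioning:
  (U=1, Y=0, W=0, Z=0, X=2) weight 1/105
  (U=1, Y=0, W=0, Z=1, X=2) weight 2/105
  (U=1, Y=0, W=1, Z=0, X=2) weight 1/105
  (U=1, Y=0, W=1, Z=1, X=2) weight 2/105
  (U=1, Y=1, W=0, Z=0, X=2) weight 1/420
  (U=1, Y=1, W=0, Z=1, X=2) weight 1/210
  (U=1, Y=1, W=1, Z=0, X=2) weight 1/420
  (U=1, Y=1, W=1, Z=1, X=2) weight 1/210
  (U=2, Y=0, W=0, Z=0, X=1) weight 1/252
  … 23 more
Group by X:
  weight(X=1) = 2/21
  weight(X=2) = 1/7
Total weight = 2/21 + 1/7 = 5/21
P(X=1 | obs) = 2/21 / 5/21 = 2/5
P(X=2 | obs) = 1/7 / 5/21 = 3/5

P(X=1) = 2/5, P(X=2) = 3/5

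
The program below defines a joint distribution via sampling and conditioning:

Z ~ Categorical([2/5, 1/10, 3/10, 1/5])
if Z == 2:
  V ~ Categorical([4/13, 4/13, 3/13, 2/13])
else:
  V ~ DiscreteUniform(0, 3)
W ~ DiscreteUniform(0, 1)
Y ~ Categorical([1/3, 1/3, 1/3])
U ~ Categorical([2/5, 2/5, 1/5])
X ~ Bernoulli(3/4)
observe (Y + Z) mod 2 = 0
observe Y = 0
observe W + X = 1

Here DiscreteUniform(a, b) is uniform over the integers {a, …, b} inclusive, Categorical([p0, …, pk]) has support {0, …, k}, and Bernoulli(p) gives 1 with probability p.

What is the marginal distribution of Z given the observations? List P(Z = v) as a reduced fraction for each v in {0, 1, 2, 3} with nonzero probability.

P(Z=0) = 4/7, P(Z=2) = 3/7

Enumerate traces; 48 have nonzero weight after conditioning:
  (Z=0, V=0, W=0, Y=0, U=0, X=1) weight 1/200
  (Z=0, V=0, W=0, Y=0, U=1, X=1) weight 1/200
  (Z=0, V=0, W=0, Y=0, U=2, X=1) weight 1/400
  (Z=0, V=0, W=1, Y=0, U=0, X=0) weight 1/600
  (Z=0, V=0, W=1, Y=0, U=1, X=0) weight 1/600
  (Z=0, V=0, W=1, Y=0, U=2, X=0) weight 1/1200
  (Z=0, V=1, W=0, Y=0, U=0, X=1) weight 1/200
  (Z=0, V=1, W=0, Y=0, U=1, X=1) weight 1/200
  (Z=2, V=0, W=0, Y=0, U=0, X=1) weight 3/650
  … 39 more
Group by Z:
  weight(Z=0) = 1/15
  weight(Z=2) = 1/20
Total weight = 1/15 + 1/20 = 7/60
P(Z=0 | obs) = 1/15 / 7/60 = 4/7
P(Z=2 | obs) = 1/20 / 7/60 = 3/7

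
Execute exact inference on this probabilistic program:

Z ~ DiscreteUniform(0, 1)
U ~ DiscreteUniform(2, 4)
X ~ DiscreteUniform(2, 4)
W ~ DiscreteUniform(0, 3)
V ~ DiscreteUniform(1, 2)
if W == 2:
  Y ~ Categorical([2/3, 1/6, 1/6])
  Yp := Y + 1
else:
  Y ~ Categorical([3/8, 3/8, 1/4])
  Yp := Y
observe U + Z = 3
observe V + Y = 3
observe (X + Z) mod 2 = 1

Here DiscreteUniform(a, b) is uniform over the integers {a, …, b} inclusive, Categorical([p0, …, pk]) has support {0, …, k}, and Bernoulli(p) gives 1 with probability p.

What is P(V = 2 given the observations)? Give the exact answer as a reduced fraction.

Enumerate traces; 24 have nonzero weight after conditioning:
  (Z=0, U=3, X=3, W=0, V=1, Y=2) weight 1/576
  (Z=0, U=3, X=3, W=0, V=2, Y=1) weight 1/384
  (Z=0, U=3, X=3, W=1, V=1, Y=2) weight 1/576
  (Z=0, U=3, X=3, W=1, V=2, Y=1) weight 1/384
  (Z=0, U=3, X=3, W=2, V=1, Y=2) weight 1/864
  (Z=0, U=3, X=3, W=2, V=2, Y=1) weight 1/864
  (Z=0, U=3, X=3, W=3, V=1, Y=2) weight 1/576
  (Z=0, U=3, X=3, W=3, V=2, Y=1) weight 1/384
  … 16 more
Group by V:
  weight(V=1) = 11/576
  weight(V=2) = 31/1152
Total weight = 11/576 + 31/1152 = 53/1152
P(V=1 | obs) = 11/576 / 53/1152 = 22/53
P(V=2 | obs) = 31/1152 / 53/1152 = 31/53

P(V = 2 | obs) = 31/53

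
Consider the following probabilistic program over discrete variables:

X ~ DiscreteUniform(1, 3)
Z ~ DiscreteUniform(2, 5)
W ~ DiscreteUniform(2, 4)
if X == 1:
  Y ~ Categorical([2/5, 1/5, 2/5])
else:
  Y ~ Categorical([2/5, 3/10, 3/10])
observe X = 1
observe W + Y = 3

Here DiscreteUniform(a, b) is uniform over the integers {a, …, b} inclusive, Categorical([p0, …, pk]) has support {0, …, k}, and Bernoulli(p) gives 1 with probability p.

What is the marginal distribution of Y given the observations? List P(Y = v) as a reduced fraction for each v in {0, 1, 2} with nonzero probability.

Enumerate traces; 8 have nonzero weight after conditioning:
  (X=1, Z=2, W=2, Y=1) weight 1/180
  (X=1, Z=2, W=3, Y=0) weight 1/90
  (X=1, Z=3, W=2, Y=1) weight 1/180
  (X=1, Z=3, W=3, Y=0) weight 1/90
  (X=1, Z=4, W=2, Y=1) weight 1/180
  (X=1, Z=4, W=3, Y=0) weight 1/90
  (X=1, Z=5, W=2, Y=1) weight 1/180
  (X=1, Z=5, W=3, Y=0) weight 1/90
Group by Y:
  weight(Y=0) = 2/45
  weight(Y=1) = 1/45
Total weight = 2/45 + 1/45 = 1/15
P(Y=0 | obs) = 2/45 / 1/15 = 2/3
P(Y=1 | obs) = 1/45 / 1/15 = 1/3

P(Y=0) = 2/3, P(Y=1) = 1/3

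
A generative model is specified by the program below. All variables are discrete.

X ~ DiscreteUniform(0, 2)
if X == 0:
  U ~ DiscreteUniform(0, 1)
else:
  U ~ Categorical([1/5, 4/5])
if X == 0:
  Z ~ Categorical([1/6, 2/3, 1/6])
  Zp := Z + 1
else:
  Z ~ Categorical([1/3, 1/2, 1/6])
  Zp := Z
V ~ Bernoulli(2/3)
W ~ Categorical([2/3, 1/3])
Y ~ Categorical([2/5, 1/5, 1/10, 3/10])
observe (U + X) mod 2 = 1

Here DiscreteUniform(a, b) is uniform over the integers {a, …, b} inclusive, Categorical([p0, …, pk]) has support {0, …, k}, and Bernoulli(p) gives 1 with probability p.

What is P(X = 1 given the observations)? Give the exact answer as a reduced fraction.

P(X = 1 | obs) = 2/15

Enumerate traces; 144 have nonzero weight after conditioning:
  (X=0, U=1, Z=0, V=0, W=0, Y=0) weight 1/405
  (X=0, U=1, Z=0, V=0, W=0, Y=1) weight 1/810
  (X=0, U=1, Z=0, V=0, W=0, Y=2) weight 1/1620
  (X=0, U=1, Z=0, V=0, W=0, Y=3) weight 1/540
  (X=0, U=1, Z=0, V=0, W=1, Y=0) weight 1/810
  (X=0, U=1, Z=0, V=0, W=1, Y=1) weight 1/1620
  (X=0, U=1, Z=0, V=0, W=1, Y=2) weight 1/3240
  (X=0, U=1, Z=0, V=0, W=1, Y=3) weight 1/1080
  (X=1, U=0, Z=0, V=0, W=0, Y=0) weight 4/2025
  (X=2, U=1, Z=0, V=0, W=0, Y=0) weight 16/2025
  … 134 more
Group by X:
  weight(X=0) = 1/6
  weight(X=1) = 1/15
  weight(X=2) = 4/15
Total weight = 1/6 + 1/15 + 4/15 = 1/2
P(X=0 | obs) = 1/6 / 1/2 = 1/3
P(X=1 | obs) = 1/15 / 1/2 = 2/15
P(X=2 | obs) = 4/15 / 1/2 = 8/15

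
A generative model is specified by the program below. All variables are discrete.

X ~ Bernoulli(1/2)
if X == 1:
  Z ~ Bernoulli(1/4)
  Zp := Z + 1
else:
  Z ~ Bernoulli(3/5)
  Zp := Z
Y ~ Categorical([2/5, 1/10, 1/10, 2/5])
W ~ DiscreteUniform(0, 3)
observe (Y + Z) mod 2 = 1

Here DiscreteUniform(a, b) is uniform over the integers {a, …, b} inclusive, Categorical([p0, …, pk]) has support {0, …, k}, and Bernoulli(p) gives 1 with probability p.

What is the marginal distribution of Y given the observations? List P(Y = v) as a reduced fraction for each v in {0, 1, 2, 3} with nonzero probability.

P(Y=0) = 17/50, P(Y=1) = 23/200, P(Y=2) = 17/200, P(Y=3) = 23/50

Enumerate traces; 32 have nonzero weight after conditioning:
  (X=0, Z=0, Y=1, W=0) weight 1/200
  (X=0, Z=0, Y=1, W=1) weight 1/200
  (X=0, Z=0, Y=1, W=2) weight 1/200
  (X=0, Z=0, Y=1, W=3) weight 1/200
  (X=0, Z=0, Y=3, W=0) weight 1/50
  (X=0, Z=0, Y=3, W=1) weight 1/50
  (X=0, Z=0, Y=3, W=2) weight 1/50
  (X=0, Z=0, Y=3, W=3) weight 1/50
  (X=0, Z=1, Y=0, W=0) weight 3/100
  (X=0, Z=1, Y=2, W=0) weight 3/400
  … 22 more
Group by Y:
  weight(Y=0) = 17/100
  weight(Y=1) = 23/400
  weight(Y=2) = 17/400
  weight(Y=3) = 23/100
Total weight = 17/100 + 23/400 + 17/400 + 23/100 = 1/2
P(Y=0 | obs) = 17/100 / 1/2 = 17/50
P(Y=1 | obs) = 23/400 / 1/2 = 23/200
P(Y=2 | obs) = 17/400 / 1/2 = 17/200
P(Y=3 | obs) = 23/100 / 1/2 = 23/50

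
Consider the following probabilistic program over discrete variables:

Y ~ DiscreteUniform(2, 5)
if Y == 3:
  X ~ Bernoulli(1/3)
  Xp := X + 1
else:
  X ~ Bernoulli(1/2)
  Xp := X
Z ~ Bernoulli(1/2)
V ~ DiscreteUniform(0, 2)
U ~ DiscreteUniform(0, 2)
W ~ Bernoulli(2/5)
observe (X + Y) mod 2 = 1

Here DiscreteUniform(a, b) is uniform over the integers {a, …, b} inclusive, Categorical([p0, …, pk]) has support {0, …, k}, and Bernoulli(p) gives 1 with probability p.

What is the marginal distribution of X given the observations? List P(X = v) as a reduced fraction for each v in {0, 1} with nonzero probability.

P(X=0) = 7/13, P(X=1) = 6/13

Enumerate traces; 144 have nonzero weight after conditioning:
  (Y=2, X=1, Z=0, V=0, U=0, W=0) weight 1/240
  (Y=2, X=1, Z=0, V=0, U=0, W=1) weight 1/360
  (Y=2, X=1, Z=0, V=0, U=1, W=0) weight 1/240
  (Y=2, X=1, Z=0, V=0, U=1, W=1) weight 1/360
  (Y=2, X=1, Z=0, V=0, U=2, W=0) weight 1/240
  (Y=2, X=1, Z=0, V=0, U=2, W=1) weight 1/360
  (Y=2, X=1, Z=0, V=1, U=0, W=0) weight 1/240
  (Y=2, X=1, Z=0, V=1, U=0, W=1) weight 1/360
  (Y=3, X=0, Z=0, V=0, U=0, W=0) weight 1/180
  … 135 more
Group by X:
  weight(X=0) = 7/24
  weight(X=1) = 1/4
Total weight = 7/24 + 1/4 = 13/24
P(X=0 | obs) = 7/24 / 13/24 = 7/13
P(X=1 | obs) = 1/4 / 13/24 = 6/13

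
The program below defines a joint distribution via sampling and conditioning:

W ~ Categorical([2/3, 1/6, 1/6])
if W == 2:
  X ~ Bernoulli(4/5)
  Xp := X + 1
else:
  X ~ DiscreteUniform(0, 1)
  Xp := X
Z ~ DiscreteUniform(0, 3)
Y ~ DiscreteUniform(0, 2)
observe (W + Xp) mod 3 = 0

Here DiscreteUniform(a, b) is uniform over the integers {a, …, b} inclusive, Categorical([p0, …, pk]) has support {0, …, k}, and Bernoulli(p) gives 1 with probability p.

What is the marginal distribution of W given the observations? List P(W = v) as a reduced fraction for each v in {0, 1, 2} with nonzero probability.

P(W=0) = 10/11, P(W=2) = 1/11

Enumerate traces; 24 have nonzero weight after conditioning:
  (W=0, X=0, Z=0, Y=0) weight 1/36
  (W=0, X=0, Z=0, Y=1) weight 1/36
  (W=0, X=0, Z=0, Y=2) weight 1/36
  (W=0, X=0, Z=1, Y=0) weight 1/36
  (W=0, X=0, Z=1, Y=1) weight 1/36
  (W=0, X=0, Z=1, Y=2) weight 1/36
  (W=0, X=0, Z=2, Y=0) weight 1/36
  (W=0, X=0, Z=2, Y=1) weight 1/36
  (W=2, X=0, Z=0, Y=0) weight 1/360
  … 15 more
Group by W:
  weight(W=0) = 1/3
  weight(W=2) = 1/30
Total weight = 1/3 + 1/30 = 11/30
P(W=0 | obs) = 1/3 / 11/30 = 10/11
P(W=2 | obs) = 1/30 / 11/30 = 1/11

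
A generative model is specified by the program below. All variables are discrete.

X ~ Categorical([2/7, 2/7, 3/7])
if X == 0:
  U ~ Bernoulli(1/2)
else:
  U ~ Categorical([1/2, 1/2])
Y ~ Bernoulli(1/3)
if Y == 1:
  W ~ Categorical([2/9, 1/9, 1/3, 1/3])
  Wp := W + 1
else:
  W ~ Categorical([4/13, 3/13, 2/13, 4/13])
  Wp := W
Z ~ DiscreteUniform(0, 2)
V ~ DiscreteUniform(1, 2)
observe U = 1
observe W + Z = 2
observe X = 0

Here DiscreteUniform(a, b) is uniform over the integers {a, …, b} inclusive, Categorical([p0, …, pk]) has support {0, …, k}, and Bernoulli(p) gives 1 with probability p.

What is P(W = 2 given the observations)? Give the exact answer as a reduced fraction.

Enumerate traces; 12 have nonzero weight after conditioning:
  (X=0, U=1, Y=0, W=0, Z=2, V=1) weight 4/819
  (X=0, U=1, Y=0, W=0, Z=2, V=2) weight 4/819
  (X=0, U=1, Y=0, W=1, Z=1, V=1) weight 1/273
  (X=0, U=1, Y=0, W=1, Z=1, V=2) weight 1/273
  (X=0, U=1, Y=0, W=2, Z=0, V=1) weight 2/819
  (X=0, U=1, Y=0, W=2, Z=0, V=2) weight 2/819
  (X=0, U=1, Y=1, W=0, Z=2, V=1) weight 1/567
  (X=0, U=1, Y=1, W=0, Z=2, V=2) weight 1/567
  … 4 more
Group by W:
  weight(W=0) = 14/1053
  weight(W=1) = 67/7371
  weight(W=2) = 25/2457
Total weight = 14/1053 + 67/7371 + 25/2457 = 80/2457
P(W=0 | obs) = 14/1053 / 80/2457 = 49/120
P(W=1 | obs) = 67/7371 / 80/2457 = 67/240
P(W=2 | obs) = 25/2457 / 80/2457 = 5/16

P(W = 2 | obs) = 5/16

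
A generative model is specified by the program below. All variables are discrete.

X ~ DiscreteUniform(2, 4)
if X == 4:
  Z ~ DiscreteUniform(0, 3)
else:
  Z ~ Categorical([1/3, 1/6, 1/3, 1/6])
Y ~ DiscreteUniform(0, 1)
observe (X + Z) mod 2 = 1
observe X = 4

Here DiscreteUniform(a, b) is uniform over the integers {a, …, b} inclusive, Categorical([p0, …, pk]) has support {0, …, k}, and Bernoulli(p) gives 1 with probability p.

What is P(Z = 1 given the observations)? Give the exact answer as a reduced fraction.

P(Z = 1 | obs) = 1/2

Enumerate traces; 4 have nonzero weight after conditioning:
  (X=4, Z=1, Y=0) weight 1/24
  (X=4, Z=1, Y=1) weight 1/24
  (X=4, Z=3, Y=0) weight 1/24
  (X=4, Z=3, Y=1) weight 1/24
Group by Z:
  weight(Z=1) = 1/12
  weight(Z=3) = 1/12
Total weight = 1/12 + 1/12 = 1/6
P(Z=1 | obs) = 1/12 / 1/6 = 1/2
P(Z=3 | obs) = 1/12 / 1/6 = 1/2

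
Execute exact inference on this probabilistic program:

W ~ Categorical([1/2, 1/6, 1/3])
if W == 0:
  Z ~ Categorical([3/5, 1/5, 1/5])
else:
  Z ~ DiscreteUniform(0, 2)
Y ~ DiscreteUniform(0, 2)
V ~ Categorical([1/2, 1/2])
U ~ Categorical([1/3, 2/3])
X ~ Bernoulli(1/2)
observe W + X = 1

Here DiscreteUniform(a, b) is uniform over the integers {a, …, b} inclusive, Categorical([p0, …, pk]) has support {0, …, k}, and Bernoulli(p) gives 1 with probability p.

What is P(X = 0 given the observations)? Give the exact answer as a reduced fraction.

Enumerate traces; 72 have nonzero weight after conditioning:
  (W=0, Z=0, Y=0, V=0, U=0, X=1) weight 1/120
  (W=0, Z=0, Y=0, V=0, U=1, X=1) weight 1/60
  (W=0, Z=0, Y=0, V=1, U=0, X=1) weight 1/120
  (W=0, Z=0, Y=0, V=1, U=1, X=1) weight 1/60
  (W=0, Z=0, Y=1, V=0, U=0, X=1) weight 1/120
  (W=0, Z=0, Y=1, V=0, U=1, X=1) weight 1/60
  (W=0, Z=0, Y=1, V=1, U=0, X=1) weight 1/120
  (W=0, Z=0, Y=1, V=1, U=1, X=1) weight 1/60
  (W=1, Z=0, Y=0, V=0, U=0, X=0) weight 1/648
  … 63 more
Group by X:
  weight(X=0) = 1/12
  weight(X=1) = 1/4
Total weight = 1/12 + 1/4 = 1/3
P(X=0 | obs) = 1/12 / 1/3 = 1/4
P(X=1 | obs) = 1/4 / 1/3 = 3/4

P(X = 0 | obs) = 1/4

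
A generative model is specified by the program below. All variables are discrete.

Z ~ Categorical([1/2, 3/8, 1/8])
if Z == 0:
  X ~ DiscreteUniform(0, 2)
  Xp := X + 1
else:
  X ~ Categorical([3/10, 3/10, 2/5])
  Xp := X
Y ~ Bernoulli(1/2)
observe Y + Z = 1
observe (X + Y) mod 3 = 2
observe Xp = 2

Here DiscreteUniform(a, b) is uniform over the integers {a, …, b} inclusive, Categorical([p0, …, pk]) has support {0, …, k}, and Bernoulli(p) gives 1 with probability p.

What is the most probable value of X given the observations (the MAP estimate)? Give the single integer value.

argmax_v P(X = v | obs) = 1

Enumerate traces; 2 have nonzero weight after conditioning:
  (Z=0, X=1, Y=1) weight 1/12
  (Z=1, X=2, Y=0) weight 3/40
Group by X:
  weight(X=1) = 1/12
  weight(X=2) = 3/40
Total weight = 1/12 + 3/40 = 19/120
P(X=1 | obs) = 1/12 / 19/120 = 10/19
P(X=2 | obs) = 3/40 / 19/120 = 9/19
argmax = 1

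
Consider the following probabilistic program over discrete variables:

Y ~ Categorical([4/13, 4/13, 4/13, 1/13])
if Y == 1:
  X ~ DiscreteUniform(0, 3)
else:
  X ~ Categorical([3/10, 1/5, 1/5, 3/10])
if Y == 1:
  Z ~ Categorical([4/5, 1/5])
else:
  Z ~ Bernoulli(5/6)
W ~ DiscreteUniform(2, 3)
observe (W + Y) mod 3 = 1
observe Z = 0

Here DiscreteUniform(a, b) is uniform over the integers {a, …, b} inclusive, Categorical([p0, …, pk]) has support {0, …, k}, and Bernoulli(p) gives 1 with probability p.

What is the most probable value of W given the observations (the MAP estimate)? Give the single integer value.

argmax_v P(W = v | obs) = 3

Enumerate traces; 8 have nonzero weight after conditioning:
  (Y=1, X=0, Z=0, W=3) weight 2/65
  (Y=1, X=1, Z=0, W=3) weight 2/65
  (Y=1, X=2, Z=0, W=3) weight 2/65
  (Y=1, X=3, Z=0, W=3) weight 2/65
  (Y=2, X=0, Z=0, W=2) weight 1/130
  (Y=2, X=1, Z=0, W=2) weight 1/195
  (Y=2, X=2, Z=0, W=2) weight 1/195
  (Y=2, X=3, Z=0, W=2) weight 1/130
Group by W:
  weight(W=2) = 1/39
  weight(W=3) = 8/65
Total weight = 1/39 + 8/65 = 29/195
P(W=2 | obs) = 1/39 / 29/195 = 5/29
P(W=3 | obs) = 8/65 / 29/195 = 24/29
argmax = 3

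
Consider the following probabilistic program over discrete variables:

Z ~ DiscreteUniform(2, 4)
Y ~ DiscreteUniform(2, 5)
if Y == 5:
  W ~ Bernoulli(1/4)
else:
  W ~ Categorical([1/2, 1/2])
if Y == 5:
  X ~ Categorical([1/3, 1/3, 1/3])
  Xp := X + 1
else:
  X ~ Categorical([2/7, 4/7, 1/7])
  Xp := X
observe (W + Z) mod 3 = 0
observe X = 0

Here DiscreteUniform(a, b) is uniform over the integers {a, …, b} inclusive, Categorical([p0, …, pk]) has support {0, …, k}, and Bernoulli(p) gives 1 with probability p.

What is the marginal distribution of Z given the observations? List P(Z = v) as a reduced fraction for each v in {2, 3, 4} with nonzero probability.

Enumerate traces; 8 have nonzero weight after conditioning:
  (Z=2, Y=2, W=1, X=0) weight 1/84
  (Z=2, Y=3, W=1, X=0) weight 1/84
  (Z=2, Y=4, W=1, X=0) weight 1/84
  (Z=2, Y=5, W=1, X=0) weight 1/144
  (Z=3, Y=2, W=0, X=0) weight 1/84
  (Z=3, Y=3, W=0, X=0) weight 1/84
  (Z=3, Y=4, W=0, X=0) weight 1/84
  (Z=3, Y=5, W=0, X=0) weight 1/48
Group by Z:
  weight(Z=2) = 43/1008
  weight(Z=3) = 19/336
Total weight = 43/1008 + 19/336 = 25/252
P(Z=2 | obs) = 43/1008 / 25/252 = 43/100
P(Z=3 | obs) = 19/336 / 25/252 = 57/100

P(Z=2) = 43/100, P(Z=3) = 57/100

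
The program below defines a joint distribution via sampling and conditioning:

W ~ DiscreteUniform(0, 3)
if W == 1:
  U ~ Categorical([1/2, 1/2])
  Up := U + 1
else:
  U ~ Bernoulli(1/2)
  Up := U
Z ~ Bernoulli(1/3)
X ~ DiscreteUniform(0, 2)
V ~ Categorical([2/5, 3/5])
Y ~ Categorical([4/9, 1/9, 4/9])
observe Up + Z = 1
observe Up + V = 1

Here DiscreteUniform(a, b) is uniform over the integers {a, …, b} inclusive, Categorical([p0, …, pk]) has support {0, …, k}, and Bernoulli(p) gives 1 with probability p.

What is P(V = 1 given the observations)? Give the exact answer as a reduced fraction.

Enumerate traces; 63 have nonzero weight after conditioning:
  (W=0, U=0, Z=1, X=0, V=1, Y=0) weight 1/270
  (W=0, U=0, Z=1, X=0, V=1, Y=1) weight 1/1080
  (W=0, U=0, Z=1, X=0, V=1, Y=2) weight 1/270
  (W=0, U=0, Z=1, X=1, V=1, Y=0) weight 1/270
  (W=0, U=0, Z=1, X=1, V=1, Y=1) weight 1/1080
  (W=0, U=0, Z=1, X=1, V=1, Y=2) weight 1/270
  (W=0, U=0, Z=1, X=2, V=1, Y=0) weight 1/270
  (W=0, U=0, Z=1, X=2, V=1, Y=1) weight 1/1080
  (W=0, U=1, Z=0, X=0, V=0, Y=0) weight 2/405
  … 54 more
Group by V:
  weight(V=0) = 2/15
  weight(V=1) = 3/40
Total weight = 2/15 + 3/40 = 5/24
P(V=0 | obs) = 2/15 / 5/24 = 16/25
P(V=1 | obs) = 3/40 / 5/24 = 9/25

P(V = 1 | obs) = 9/25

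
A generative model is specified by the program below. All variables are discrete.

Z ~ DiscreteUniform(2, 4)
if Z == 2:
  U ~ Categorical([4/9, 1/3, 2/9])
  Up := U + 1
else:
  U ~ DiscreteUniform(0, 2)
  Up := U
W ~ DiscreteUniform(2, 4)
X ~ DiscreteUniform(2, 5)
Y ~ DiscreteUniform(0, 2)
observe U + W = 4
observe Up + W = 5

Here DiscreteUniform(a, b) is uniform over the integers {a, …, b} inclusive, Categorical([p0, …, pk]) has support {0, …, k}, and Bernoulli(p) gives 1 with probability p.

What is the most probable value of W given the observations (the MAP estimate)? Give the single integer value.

argmax_v P(W = v | obs) = 4

Enumerate traces; 36 have nonzero weight after conditioning:
  (Z=2, U=0, W=4, X=2, Y=0) weight 1/243
  (Z=2, U=0, W=4, X=2, Y=1) weight 1/243
  (Z=2, U=0, W=4, X=2, Y=2) weight 1/243
  (Z=2, U=0, W=4, X=3, Y=0) weight 1/243
  (Z=2, U=0, W=4, X=3, Y=1) weight 1/243
  (Z=2, U=0, W=4, X=3, Y=2) weight 1/243
  (Z=2, U=0, W=4, X=4, Y=0) weight 1/243
  (Z=2, U=0, W=4, X=4, Y=1) weight 1/243
  (Z=2, U=1, W=3, X=2, Y=0) weight 1/324
  (Z=2, U=2, W=2, X=2, Y=0) weight 1/486
  … 26 more
Group by W:
  weight(W=2) = 2/81
  weight(W=3) = 1/27
  weight(W=4) = 4/81
Total weight = 2/81 + 1/27 + 4/81 = 1/9
P(W=2 | obs) = 2/81 / 1/9 = 2/9
P(W=3 | obs) = 1/27 / 1/9 = 1/3
P(W=4 | obs) = 4/81 / 1/9 = 4/9
argmax = 4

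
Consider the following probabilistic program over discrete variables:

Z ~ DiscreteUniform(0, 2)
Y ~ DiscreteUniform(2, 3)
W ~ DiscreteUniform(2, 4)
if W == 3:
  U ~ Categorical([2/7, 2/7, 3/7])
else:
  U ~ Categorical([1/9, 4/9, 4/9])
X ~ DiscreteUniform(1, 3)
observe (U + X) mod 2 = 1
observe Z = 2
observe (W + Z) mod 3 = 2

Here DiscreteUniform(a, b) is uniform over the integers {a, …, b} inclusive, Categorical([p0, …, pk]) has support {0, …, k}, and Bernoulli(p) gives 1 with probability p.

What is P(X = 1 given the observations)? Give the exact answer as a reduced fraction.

Enumerate traces; 10 have nonzero weight after conditioning:
  (Z=2, Y=2, W=3, U=0, X=1) weight 1/189
  (Z=2, Y=2, W=3, U=0, X=3) weight 1/189
  (Z=2, Y=2, W=3, U=1, X=2) weight 1/189
  (Z=2, Y=2, W=3, U=2, X=1) weight 1/126
  (Z=2, Y=2, W=3, U=2, X=3) weight 1/126
  (Z=2, Y=3, W=3, U=0, X=1) weight 1/189
  (Z=2, Y=3, W=3, U=0, X=3) weight 1/189
  (Z=2, Y=3, W=3, U=1, X=2) weight 1/189
  … 2 more
Group by X:
  weight(X=1) = 5/189
  weight(X=2) = 2/189
  weight(X=3) = 5/189
Total weight = 5/189 + 2/189 + 5/189 = 4/63
P(X=1 | obs) = 5/189 / 4/63 = 5/12
P(X=2 | obs) = 2/189 / 4/63 = 1/6
P(X=3 | obs) = 5/189 / 4/63 = 5/12

P(X = 1 | obs) = 5/12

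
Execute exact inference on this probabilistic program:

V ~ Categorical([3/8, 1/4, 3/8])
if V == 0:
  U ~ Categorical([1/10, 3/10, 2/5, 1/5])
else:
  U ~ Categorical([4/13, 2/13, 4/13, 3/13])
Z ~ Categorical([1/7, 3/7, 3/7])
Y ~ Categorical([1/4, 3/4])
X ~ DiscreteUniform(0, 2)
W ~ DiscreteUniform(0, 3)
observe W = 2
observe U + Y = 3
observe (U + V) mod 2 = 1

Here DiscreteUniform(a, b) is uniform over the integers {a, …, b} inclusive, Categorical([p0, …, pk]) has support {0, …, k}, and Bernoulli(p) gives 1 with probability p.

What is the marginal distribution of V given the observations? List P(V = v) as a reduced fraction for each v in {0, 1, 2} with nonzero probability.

Enumerate traces; 27 have nonzero weight after conditioning:
  (V=0, U=3, Z=0, Y=0, X=0, W=2) weight 1/4480
  (V=0, U=3, Z=0, Y=0, X=1, W=2) weight 1/4480
  (V=0, U=3, Z=0, Y=0, X=2, W=2) weight 1/4480
  (V=0, U=3, Z=1, Y=0, X=0, W=2) weight 3/4480
  (V=0, U=3, Z=1, Y=0, X=1, W=2) weight 3/4480
  (V=0, U=3, Z=1, Y=0, X=2, W=2) weight 3/4480
  (V=0, U=3, Z=2, Y=0, X=0, W=2) weight 3/4480
  (V=0, U=3, Z=2, Y=0, X=1, W=2) weight 3/4480
  (V=1, U=2, Z=0, Y=1, X=0, W=2) weight 1/1456
  (V=2, U=3, Z=0, Y=0, X=0, W=2) weight 3/11648
  … 17 more
Group by V:
  weight(V=0) = 3/640
  weight(V=1) = 3/208
  weight(V=2) = 9/1664
Total weight = 3/640 + 3/208 + 9/1664 = 51/2080
P(V=0 | obs) = 3/640 / 51/2080 = 13/68
P(V=1 | obs) = 3/208 / 51/2080 = 10/17
P(V=2 | obs) = 9/1664 / 51/2080 = 15/68

P(V=0) = 13/68, P(V=1) = 10/17, P(V=2) = 15/68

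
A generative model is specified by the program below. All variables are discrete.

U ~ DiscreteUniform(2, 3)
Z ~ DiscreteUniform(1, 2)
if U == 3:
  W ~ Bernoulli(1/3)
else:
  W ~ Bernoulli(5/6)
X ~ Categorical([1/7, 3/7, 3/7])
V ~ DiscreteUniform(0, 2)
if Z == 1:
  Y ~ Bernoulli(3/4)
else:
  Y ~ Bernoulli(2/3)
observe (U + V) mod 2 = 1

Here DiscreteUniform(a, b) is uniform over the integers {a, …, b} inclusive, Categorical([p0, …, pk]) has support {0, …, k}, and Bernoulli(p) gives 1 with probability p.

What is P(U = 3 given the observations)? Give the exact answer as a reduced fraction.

P(U = 3 | obs) = 2/3

Enumerate traces; 72 have nonzero weight after conditioning:
  (U=2, Z=1, W=0, X=0, V=1, Y=0) weight 1/2016
  (U=2, Z=1, W=0, X=0, V=1, Y=1) weight 1/672
  (U=2, Z=1, W=0, X=1, V=1, Y=0) weight 1/672
  (U=2, Z=1, W=0, X=1, V=1, Y=1) weight 1/224
  (U=2, Z=1, W=0, X=2, V=1, Y=0) weight 1/672
  (U=2, Z=1, W=0, X=2, V=1, Y=1) weight 1/224
  (U=2, Z=1, W=1, X=0, V=1, Y=0) weight 5/2016
  (U=2, Z=1, W=1, X=0, V=1, Y=1) weight 5/672
  (U=3, Z=1, W=0, X=0, V=0, Y=0) weight 1/504
  … 63 more
Group by U:
  weight(U=2) = 1/6
  weight(U=3) = 1/3
Total weight = 1/6 + 1/3 = 1/2
P(U=2 | obs) = 1/6 / 1/2 = 1/3
P(U=3 | obs) = 1/3 / 1/2 = 2/3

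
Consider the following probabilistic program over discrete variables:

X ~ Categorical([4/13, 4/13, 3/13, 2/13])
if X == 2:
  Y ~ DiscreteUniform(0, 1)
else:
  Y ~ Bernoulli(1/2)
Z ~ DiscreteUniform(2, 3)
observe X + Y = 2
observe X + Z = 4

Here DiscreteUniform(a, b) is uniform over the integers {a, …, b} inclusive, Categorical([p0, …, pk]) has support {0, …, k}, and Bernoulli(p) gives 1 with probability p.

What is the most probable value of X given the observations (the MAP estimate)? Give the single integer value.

argmax_v P(X = v | obs) = 1

Enumerate traces; 2 have nonzero weight after conditioning:
  (X=1, Y=1, Z=3) weight 1/13
  (X=2, Y=0, Z=2) weight 3/52
Group by X:
  weight(X=1) = 1/13
  weight(X=2) = 3/52
Total weight = 1/13 + 3/52 = 7/52
P(X=1 | obs) = 1/13 / 7/52 = 4/7
P(X=2 | obs) = 3/52 / 7/52 = 3/7
argmax = 1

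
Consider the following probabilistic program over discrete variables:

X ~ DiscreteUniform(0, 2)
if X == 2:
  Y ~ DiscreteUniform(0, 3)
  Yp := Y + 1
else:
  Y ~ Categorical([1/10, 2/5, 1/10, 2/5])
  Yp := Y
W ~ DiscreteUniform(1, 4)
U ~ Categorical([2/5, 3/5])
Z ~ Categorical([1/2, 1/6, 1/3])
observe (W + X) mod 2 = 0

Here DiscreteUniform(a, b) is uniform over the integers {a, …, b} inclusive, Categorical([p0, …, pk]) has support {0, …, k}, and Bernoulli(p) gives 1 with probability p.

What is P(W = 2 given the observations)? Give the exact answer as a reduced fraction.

Enumerate traces; 144 have nonzero weight after conditioning:
  (X=0, Y=0, W=2, U=0, Z=0) weight 1/600
  (X=0, Y=0, W=2, U=0, Z=1) weight 1/1800
  (X=0, Y=0, W=2, U=0, Z=2) weight 1/900
  (X=0, Y=0, W=2, U=1, Z=0) weight 1/400
  (X=0, Y=0, W=2, U=1, Z=1) weight 1/1200
  (X=0, Y=0, W=2, U=1, Z=2) weight 1/600
  (X=0, Y=0, W=4, U=0, Z=0) weight 1/600
  (X=0, Y=0, W=4, U=0, Z=1) weight 1/1800
  (X=1, Y=0, W=1, U=0, Z=0) weight 1/600
  (X=1, Y=0, W=3, U=0, Z=0) weight 1/600
  … 134 more
Group by W:
  weight(W=1) = 1/12
  weight(W=2) = 1/6
  weight(W=3) = 1/12
  weight(W=4) = 1/6
Total weight = 1/12 + 1/6 + 1/12 + 1/6 = 1/2
P(W=1 | obs) = 1/12 / 1/2 = 1/6
P(W=2 | obs) = 1/6 / 1/2 = 1/3
P(W=3 | obs) = 1/12 / 1/2 = 1/6
P(W=4 | obs) = 1/6 / 1/2 = 1/3

P(W = 2 | obs) = 1/3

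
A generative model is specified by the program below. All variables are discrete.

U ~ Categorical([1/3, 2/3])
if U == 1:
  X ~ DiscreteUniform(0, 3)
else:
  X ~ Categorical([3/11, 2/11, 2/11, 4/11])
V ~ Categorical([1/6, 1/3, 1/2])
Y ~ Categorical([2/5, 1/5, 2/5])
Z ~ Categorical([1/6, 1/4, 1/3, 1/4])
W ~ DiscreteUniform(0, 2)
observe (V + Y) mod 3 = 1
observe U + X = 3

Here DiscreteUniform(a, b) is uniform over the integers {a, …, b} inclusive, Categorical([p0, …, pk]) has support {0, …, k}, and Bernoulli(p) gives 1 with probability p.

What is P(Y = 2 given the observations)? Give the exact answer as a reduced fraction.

Enumerate traces; 72 have nonzero weight after conditioning:
  (U=0, X=3, V=0, Y=1, Z=0, W=0) weight 1/4455
  (U=0, X=3, V=0, Y=1, Z=0, W=1) weight 1/4455
  (U=0, X=3, V=0, Y=1, Z=0, W=2) weight 1/4455
  (U=0, X=3, V=0, Y=1, Z=1, W=0) weight 1/2970
  (U=0, X=3, V=0, Y=1, Z=1, W=1) weight 1/2970
  (U=0, X=3, V=0, Y=1, Z=1, W=2) weight 1/2970
  (U=0, X=3, V=0, Y=1, Z=2, W=0) weight 2/4455
  (U=0, X=3, V=0, Y=1, Z=2, W=1) weight 2/4455
  (U=0, X=3, V=1, Y=0, Z=0, W=0) weight 4/4455
  (U=0, X=3, V=2, Y=2, Z=0, W=0) weight 2/1485
  … 62 more
Group by Y:
  weight(Y=0) = 19/495
  weight(Y=1) = 19/1980
  weight(Y=2) = 19/330
Total weight = 19/495 + 19/1980 + 19/330 = 19/180
P(Y=0 | obs) = 19/495 / 19/180 = 4/11
P(Y=1 | obs) = 19/1980 / 19/180 = 1/11
P(Y=2 | obs) = 19/330 / 19/180 = 6/11

P(Y = 2 | obs) = 6/11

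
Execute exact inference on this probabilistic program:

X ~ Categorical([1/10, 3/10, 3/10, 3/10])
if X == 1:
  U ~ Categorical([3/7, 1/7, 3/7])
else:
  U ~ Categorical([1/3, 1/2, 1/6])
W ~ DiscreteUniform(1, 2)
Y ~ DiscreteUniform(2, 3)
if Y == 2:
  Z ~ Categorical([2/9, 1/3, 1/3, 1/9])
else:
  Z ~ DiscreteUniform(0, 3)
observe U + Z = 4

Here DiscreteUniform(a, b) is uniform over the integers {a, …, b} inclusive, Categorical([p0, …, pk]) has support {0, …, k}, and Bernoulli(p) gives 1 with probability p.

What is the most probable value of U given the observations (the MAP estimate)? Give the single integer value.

Enumerate traces; 32 have nonzero weight after conditioning:
  (X=0, U=1, W=1, Y=2, Z=3) weight 1/720
  (X=0, U=1, W=1, Y=3, Z=3) weight 1/320
  (X=0, U=1, W=2, Y=2, Z=3) weight 1/720
  (X=0, U=1, W=2, Y=3, Z=3) weight 1/320
  (X=0, U=2, W=1, Y=2, Z=2) weight 1/720
  (X=0, U=2, W=1, Y=3, Z=2) weight 1/960
  (X=0, U=2, W=2, Y=2, Z=2) weight 1/720
  (X=0, U=2, W=2, Y=3, Z=2) weight 1/960
  … 24 more
Group by U:
  weight(U=1) = 143/2016
  weight(U=2) = 103/1440
Total weight = 143/2016 + 103/1440 = 359/2520
P(U=1 | obs) = 143/2016 / 359/2520 = 715/1436
P(U=2 | obs) = 103/1440 / 359/2520 = 721/1436
argmax = 2

argmax_v P(U = v | obs) = 2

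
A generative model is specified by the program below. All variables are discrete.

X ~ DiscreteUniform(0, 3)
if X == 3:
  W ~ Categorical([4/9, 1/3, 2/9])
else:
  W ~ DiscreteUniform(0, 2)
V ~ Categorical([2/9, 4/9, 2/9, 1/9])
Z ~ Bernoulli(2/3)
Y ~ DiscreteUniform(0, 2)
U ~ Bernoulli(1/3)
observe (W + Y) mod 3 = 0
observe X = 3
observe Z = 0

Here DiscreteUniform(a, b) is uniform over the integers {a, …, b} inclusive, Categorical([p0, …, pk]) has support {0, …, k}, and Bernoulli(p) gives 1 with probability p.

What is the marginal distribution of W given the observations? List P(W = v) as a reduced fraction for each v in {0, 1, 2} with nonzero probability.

Enumerate traces; 24 have nonzero weight after conditioning:
  (X=3, W=0, V=0, Z=0, Y=0, U=0) weight 4/2187
  (X=3, W=0, V=0, Z=0, Y=0, U=1) weight 2/2187
  (X=3, W=0, V=1, Z=0, Y=0, U=0) weight 8/2187
  (X=3, W=0, V=1, Z=0, Y=0, U=1) weight 4/2187
  (X=3, W=0, V=2, Z=0, Y=0, U=0) weight 4/2187
  (X=3, W=0, V=2, Z=0, Y=0, U=1) weight 2/2187
  (X=3, W=0, V=3, Z=0, Y=0, U=0) weight 2/2187
  (X=3, W=0, V=3, Z=0, Y=0, U=1) weight 1/2187
  (X=3, W=1, V=0, Z=0, Y=2, U=0) weight 1/729
  (X=3, W=2, V=0, Z=0, Y=1, U=0) weight 2/2187
  … 14 more
Group by W:
  weight(W=0) = 1/81
  weight(W=1) = 1/108
  weight(W=2) = 1/162
Total weight = 1/81 + 1/108 + 1/162 = 1/36
P(W=0 | obs) = 1/81 / 1/36 = 4/9
P(W=1 | obs) = 1/108 / 1/36 = 1/3
P(W=2 | obs) = 1/162 / 1/36 = 2/9

P(W=0) = 4/9, P(W=1) = 1/3, P(W=2) = 2/9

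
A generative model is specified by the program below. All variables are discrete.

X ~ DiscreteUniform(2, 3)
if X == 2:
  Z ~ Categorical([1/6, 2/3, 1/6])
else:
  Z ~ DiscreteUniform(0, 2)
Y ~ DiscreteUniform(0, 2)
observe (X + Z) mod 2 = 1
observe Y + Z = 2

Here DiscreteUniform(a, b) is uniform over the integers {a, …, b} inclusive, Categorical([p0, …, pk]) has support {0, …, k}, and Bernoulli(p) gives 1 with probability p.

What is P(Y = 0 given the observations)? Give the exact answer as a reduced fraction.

P(Y = 0 | obs) = 1/4

Enumerate traces; 3 have nonzero weight after conditioning:
  (X=2, Z=1, Y=1) weight 1/9
  (X=3, Z=0, Y=2) weight 1/18
  (X=3, Z=2, Y=0) weight 1/18
Group by Y:
  weight(Y=0) = 1/18
  weight(Y=1) = 1/9
  weight(Y=2) = 1/18
Total weight = 1/18 + 1/9 + 1/18 = 2/9
P(Y=0 | obs) = 1/18 / 2/9 = 1/4
P(Y=1 | obs) = 1/9 / 2/9 = 1/2
P(Y=2 | obs) = 1/18 / 2/9 = 1/4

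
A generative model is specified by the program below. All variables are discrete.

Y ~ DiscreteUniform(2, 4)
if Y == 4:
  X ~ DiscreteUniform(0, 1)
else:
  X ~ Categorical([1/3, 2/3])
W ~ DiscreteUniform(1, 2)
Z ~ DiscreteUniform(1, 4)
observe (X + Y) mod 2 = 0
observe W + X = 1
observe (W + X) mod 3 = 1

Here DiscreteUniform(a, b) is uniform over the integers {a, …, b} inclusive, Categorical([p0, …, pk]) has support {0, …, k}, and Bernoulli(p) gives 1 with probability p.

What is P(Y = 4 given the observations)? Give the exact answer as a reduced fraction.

P(Y = 4 | obs) = 3/5

Enumerate traces; 8 have nonzero weight after conditioning:
  (Y=2, X=0, W=1, Z=1) weight 1/72
  (Y=2, X=0, W=1, Z=2) weight 1/72
  (Y=2, X=0, W=1, Z=3) weight 1/72
  (Y=2, X=0, W=1, Z=4) weight 1/72
  (Y=4, X=0, W=1, Z=1) weight 1/48
  (Y=4, X=0, W=1, Z=2) weight 1/48
  (Y=4, X=0, W=1, Z=3) weight 1/48
  (Y=4, X=0, W=1, Z=4) weight 1/48
Group by Y:
  weight(Y=2) = 1/18
  weight(Y=4) = 1/12
Total weight = 1/18 + 1/12 = 5/36
P(Y=2 | obs) = 1/18 / 5/36 = 2/5
P(Y=4 | obs) = 1/12 / 5/36 = 3/5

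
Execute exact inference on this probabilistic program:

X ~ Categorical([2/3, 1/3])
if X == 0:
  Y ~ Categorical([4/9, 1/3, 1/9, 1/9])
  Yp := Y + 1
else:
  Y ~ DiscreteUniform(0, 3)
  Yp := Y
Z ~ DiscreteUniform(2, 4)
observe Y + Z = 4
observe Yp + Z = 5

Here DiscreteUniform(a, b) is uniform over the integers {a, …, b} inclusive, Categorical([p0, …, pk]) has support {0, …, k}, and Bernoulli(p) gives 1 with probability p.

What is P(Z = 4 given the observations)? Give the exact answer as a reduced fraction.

P(Z = 4 | obs) = 1/2

Enumerate traces; 3 have nonzero weight after conditioning:
  (X=0, Y=0, Z=4) weight 8/81
  (X=0, Y=1, Z=3) weight 2/27
  (X=0, Y=2, Z=2) weight 2/81
Group by Z:
  weight(Z=2) = 2/81
  weight(Z=3) = 2/27
  weight(Z=4) = 8/81
Total weight = 2/81 + 2/27 + 8/81 = 16/81
P(Z=2 | obs) = 2/81 / 16/81 = 1/8
P(Z=3 | obs) = 2/27 / 16/81 = 3/8
P(Z=4 | obs) = 8/81 / 16/81 = 1/2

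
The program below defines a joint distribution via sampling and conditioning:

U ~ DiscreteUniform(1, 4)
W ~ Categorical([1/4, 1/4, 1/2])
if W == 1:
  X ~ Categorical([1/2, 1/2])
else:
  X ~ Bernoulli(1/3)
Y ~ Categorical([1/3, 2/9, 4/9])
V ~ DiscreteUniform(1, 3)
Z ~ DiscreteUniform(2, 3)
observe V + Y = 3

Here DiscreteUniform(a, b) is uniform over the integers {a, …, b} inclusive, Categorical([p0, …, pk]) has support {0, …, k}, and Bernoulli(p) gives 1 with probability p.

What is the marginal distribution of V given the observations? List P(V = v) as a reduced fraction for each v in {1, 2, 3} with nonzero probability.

Enumerate traces; 144 have nonzero weight after conditioning:
  (U=1, W=0, X=0, Y=0, V=3, Z=2) weight 1/432
  (U=1, W=0, X=0, Y=0, V=3, Z=3) weight 1/432
  (U=1, W=0, X=0, Y=1, V=2, Z=2) weight 1/648
  (U=1, W=0, X=0, Y=1, V=2, Z=3) weight 1/648
  (U=1, W=0, X=0, Y=2, V=1, Z=2) weight 1/324
  (U=1, W=0, X=0, Y=2, V=1, Z=3) weight 1/324
  (U=1, W=0, X=1, Y=0, V=3, Z=2) weight 1/864
  (U=1, W=0, X=1, Y=0, V=3, Z=3) weight 1/864
  … 136 more
Group by V:
  weight(V=1) = 4/27
  weight(V=2) = 2/27
  weight(V=3) = 1/9
Total weight = 4/27 + 2/27 + 1/9 = 1/3
P(V=1 | obs) = 4/27 / 1/3 = 4/9
P(V=2 | obs) = 2/27 / 1/3 = 2/9
P(V=3 | obs) = 1/9 / 1/3 = 1/3

P(V=1) = 4/9, P(V=2) = 2/9, P(V=3) = 1/3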